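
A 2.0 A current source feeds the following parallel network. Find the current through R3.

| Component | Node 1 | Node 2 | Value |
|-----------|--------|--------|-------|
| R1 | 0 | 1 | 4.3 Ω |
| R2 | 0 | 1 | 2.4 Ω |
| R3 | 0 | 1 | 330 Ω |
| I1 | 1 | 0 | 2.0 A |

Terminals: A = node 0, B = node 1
All resistors sit directly between nodes 0 and 1, so they are in parallel and share one voltage V; the full source current 2 A splits among them.
1/R_par = 1/4.3 + 1/2.4 + 1/330 = 0.6523 S  =>  R_par = 1.533 Ω
V = I × R_par = 2 × 1.533 = 3.066 V
I_R3 = V/R3 = 3.066/330 = 0.009292 A

Final answer: 0.009292 A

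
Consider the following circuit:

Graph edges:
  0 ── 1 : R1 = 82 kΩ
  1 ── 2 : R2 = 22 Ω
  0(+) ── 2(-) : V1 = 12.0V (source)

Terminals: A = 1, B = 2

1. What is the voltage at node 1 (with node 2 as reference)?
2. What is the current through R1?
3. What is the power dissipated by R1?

Nodal analysis, taking node 2 as the 0 V reference.
Source V1 fixes V_0 = 12 V.
KCL at each unknown node (sum of currents leaving = 0; resistances in Ω):
  Node 1: (V_1 - 12)/82000 + (V_1 - 0)/22 = 0
Collecting terms: 0.04547 × V_1 = 0.0001463  =>  V_1 = 0.003219 V
Part 1:
  Read off the nodal solution: V_1 = 0.003219 V
Part 2:
  I_R1 = (V_0 - V_1)/R1 = (12 - 0.003219)/82000 = 0.0001463 A
  Magnitude: I_R1 = 0.0001463 A
Part 3:
  I_R1 = (V_0 - V_1)/R1 = (12 - 0.003219)/82000 = 0.0001463 A
  P_R1 = I_R1² × R1 = (0.0001463)² × 82000 = 0.001755 W

Final answers:
1. V_1 = 0.003219 V
2. I_R1 = 0.0001463 A
3. P_R1 = 0.001755 W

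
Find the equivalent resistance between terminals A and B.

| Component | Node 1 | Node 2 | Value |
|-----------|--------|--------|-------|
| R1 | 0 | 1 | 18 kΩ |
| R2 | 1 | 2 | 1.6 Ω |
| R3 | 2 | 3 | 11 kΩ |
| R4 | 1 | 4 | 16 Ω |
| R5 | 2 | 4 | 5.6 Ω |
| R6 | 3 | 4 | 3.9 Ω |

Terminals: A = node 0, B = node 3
The network is not a plain series/parallel combination. Inject a 1 A test current into terminal A (node 0) and return it from terminal B (node 3); then R_eq = V_A / (1 A).
Nodal analysis, taking node 3 as the 0 V reference.
Current source I_test pushes 1 A into node 0 and draws it out of node 3.
KCL at each unknown node (sum of currents leaving = 0; resistances in Ω):
  Node 0: (V_0 - V_1)/18000 - 1 = 0
  Node 1: (V_1 - V_0)/18000 + (V_1 - V_2)/1.6 + (V_1 - V_4)/16 = 0
  Node 2: (V_2 - V_1)/1.6 + (V_2 - 0)/11000 + (V_2 - V_4)/5.6 = 0
  Node 4: (V_4 - V_1)/16 + (V_4 - V_2)/5.6 + (V_4 - 0)/3.9 = 0
Collecting terms (coefficients in siemens):
  0.00005556·V_0 - 0.00005556·V_1 = 1
  0.6876·V_1 - 0.00005556·V_0 - 0.625·V_2 - 0.0625·V_4 = 0
  0.8037·V_2 - 0.625·V_1 - 0.1786·V_4 = 0
  0.4975·V_4 - 0.0625·V_1 - 0.1786·V_2 = 0
Solving these 4 simultaneous equations (Gaussian elimination) gives:
  V_0 = 18010 V, V_1 = 8.86 V, V_2 = 7.756 V, V_4 = 3.897 V
R_eq = V_0 / 1 A = 18010 Ω = 18.01 kΩ

Final answer: 18.01 kΩ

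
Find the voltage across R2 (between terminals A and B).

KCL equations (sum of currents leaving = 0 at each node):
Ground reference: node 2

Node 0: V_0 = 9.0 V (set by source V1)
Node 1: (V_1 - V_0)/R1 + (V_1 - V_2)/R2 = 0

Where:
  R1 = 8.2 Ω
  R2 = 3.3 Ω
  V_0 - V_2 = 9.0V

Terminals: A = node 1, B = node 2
R1 and R2 are in series across V1 (node 0 → node 1 → node 2), and the output A–B is taken across R2, so this is a voltage divider.
Series current: I = V1/(R1 + R2) = 9/(8.2 + 3.3) = 9/11.5 = 0.7826 A
V_R2 = I × R2 = V1 × R2/(R1 + R2) = 9 × 3.3/11.5 = 2.583 V

Final answer: 2.583 V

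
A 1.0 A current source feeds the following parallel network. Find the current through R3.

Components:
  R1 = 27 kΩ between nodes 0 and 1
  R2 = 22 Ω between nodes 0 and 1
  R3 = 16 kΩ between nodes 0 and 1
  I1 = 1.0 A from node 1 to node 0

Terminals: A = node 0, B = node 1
All resistors sit directly between nodes 0 and 1, so they are in parallel and share one voltage V; the full source current 1 A splits among them.
1/R_par = 1/27000 + 1/22 + 1/16000 = 0.04555 S  =>  R_par = 21.95 Ω
V = I × R_par = 1 × 21.95 = 21.95 V
I_R3 = V/R3 = 21.95/16000 = 0.001372 A

Final answer: 0.001372 A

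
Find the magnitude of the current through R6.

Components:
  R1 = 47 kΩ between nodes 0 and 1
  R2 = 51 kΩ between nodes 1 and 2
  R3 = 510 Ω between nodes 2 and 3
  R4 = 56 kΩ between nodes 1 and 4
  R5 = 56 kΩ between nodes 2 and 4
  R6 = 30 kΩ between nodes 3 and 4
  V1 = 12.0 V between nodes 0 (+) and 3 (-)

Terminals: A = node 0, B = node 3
Nodal analysis, taking node 3 as the 0 V reference.
Source V1 fixes V_0 = 12 V.
KCL at each unknown node (sum of currents leaving = 0; resistances in Ω):
  Node 1: (V_1 - 12)/47000 + (V_1 - V_2)/51000 + (V_1 - V_4)/56000 = 0
  Node 2: (V_2 - V_1)/51000 + (V_2 - 0)/510 + (V_2 - V_4)/56000 = 0
  Node 4: (V_4 - V_1)/56000 + (V_4 - V_2)/56000 + (V_4 - 0)/30000 = 0
Collecting terms (coefficients in siemens):
  0.00005874·V_1 - 0.00001961·V_2 - 0.00001786·V_4 = 0.0002553
  0.001998·V_2 - 0.00001961·V_1 - 0.00001786·V_4 = 0
  0.00006905·V_4 - 0.00001786·V_1 - 0.00001786·V_2 = 0
Solving these 3 simultaneous equations (Gaussian elimination) gives:
  V_1 = 4.743 V, V_2 = 0.05764 V, V_4 = 1.242 V
I_R6 = (V_3 - V_4)/R6 = (0 - 1.242)/30000 = -0.00004139 A
|I_R6| = 0.00004139 A

Final answer: |I_R6| = 4.139e-05 A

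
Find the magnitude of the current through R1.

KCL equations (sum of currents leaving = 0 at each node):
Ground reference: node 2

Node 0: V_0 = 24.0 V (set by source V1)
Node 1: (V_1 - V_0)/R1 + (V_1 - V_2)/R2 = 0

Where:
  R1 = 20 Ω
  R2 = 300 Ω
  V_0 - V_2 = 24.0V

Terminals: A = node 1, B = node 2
Nodal analysis, taking node 2 as the 0 V reference.
Source V1 fixes V_0 = 24 V.
KCL at each unknown node (sum of currents leaving = 0; resistances in Ω):
  Node 1: (V_1 - 24)/20 + (V_1 - 0)/300 = 0
Collecting terms: 0.05333 × V_1 = 1.2  =>  V_1 = 22.5 V
I_R1 = (V_0 - V_1)/R1 = (24 - 22.5)/20 = 0.075 A
|I_R1| = 0.075 A

Final answer: |I_R1| = 0.075 A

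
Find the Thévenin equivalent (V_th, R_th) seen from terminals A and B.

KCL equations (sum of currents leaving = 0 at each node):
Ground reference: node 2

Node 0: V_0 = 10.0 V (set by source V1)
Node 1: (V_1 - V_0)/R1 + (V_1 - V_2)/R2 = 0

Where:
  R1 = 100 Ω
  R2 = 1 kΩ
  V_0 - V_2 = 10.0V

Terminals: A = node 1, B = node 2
Step 1 — V_th is the open-circuit voltage V_A - V_B (nothing connected across the terminals).
Nodal analysis, taking node 2 as the 0 V reference.
Source V1 fixes V_0 = 10 V.
KCL at each unknown node (sum of currents leaving = 0; resistances in Ω):
  Node 1: (V_1 - 10)/100 + (V_1 - 0)/1000 = 0
Collecting terms: 0.011 × V_1 = 0.1  =>  V_1 = 9.091 V
V_th = V_1 - V_2 = 9.091 - 0 = 9.091 V
Step 2 — R_th: zero the source — replace V1 by a short circuit (node 2 merges into node 0) — and find the resistance seen between A (node 1) and B (node 0).
Reduce the network between node 1 (A) and node 0 (B) by series/parallel combination:
  Rp1 = R1 ‖ R2 (parallel, both between nodes 0 and 1) = 1/(1/100 + 1/1000) = 90.91 Ω
R_th = 90.91 Ω

Final answer: V_th = 9.091 V, R_th = 90.91 Ω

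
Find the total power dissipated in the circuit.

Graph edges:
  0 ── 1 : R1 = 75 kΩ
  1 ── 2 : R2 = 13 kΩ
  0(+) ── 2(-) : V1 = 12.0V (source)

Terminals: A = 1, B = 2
Nodal analysis, taking node 2 as the 0 V reference.
Source V1 fixes V_0 = 12 V.
KCL at each unknown node (sum of currents leaving = 0; resistances in Ω):
  Node 1: (V_1 - 12)/75000 + (V_1 - 0)/13000 = 0
Collecting terms: 0.00009026 × V_1 = 0.00016  =>  V_1 = 1.773 V
Power in each resistor, P = (ΔV)²/R:
  P_R1 = (12 - 1.773)²/75000 = 0.001395 W
  P_R2 = (1.773 - 0)²/13000 = 0.0002417 W
P_total = P_R1 + P_R2 = 0.001636 W

Final answer: 0.001636 W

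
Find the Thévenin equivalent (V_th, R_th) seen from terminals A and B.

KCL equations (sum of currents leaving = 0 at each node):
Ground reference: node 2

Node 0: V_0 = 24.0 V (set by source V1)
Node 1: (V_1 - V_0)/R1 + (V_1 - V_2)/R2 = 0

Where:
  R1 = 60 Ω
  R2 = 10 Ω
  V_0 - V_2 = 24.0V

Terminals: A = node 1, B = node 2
Step 1 — V_th is the open-circuit voltage V_A - V_B (nothing connected across the terminals).
Nodal analysis, taking node 2 as the 0 V reference.
Source V1 fixes V_0 = 24 V.
KCL at each unknown node (sum of currents leaving = 0; resistances in Ω):
  Node 1: (V_1 - 24)/60 + (V_1 - 0)/10 = 0
Collecting terms: 0.1167 × V_1 = 0.4  =>  V_1 = 3.429 V
V_th = V_1 - V_2 = 3.429 - 0 = 3.429 V
Step 2 — R_th: zero the source — replace V1 by a short circuit (node 2 merges into node 0) — and find the resistance seen between A (node 1) and B (node 0).
Reduce the network between node 1 (A) and node 0 (B) by series/parallel combination:
  Rp1 = R1 ‖ R2 (parallel, both between nodes 0 and 1) = 1/(1/60 + 1/10) = 8.571 Ω
R_th = 8.571 Ω

Final answer: V_th = 3.429 V, R_th = 8.571 Ω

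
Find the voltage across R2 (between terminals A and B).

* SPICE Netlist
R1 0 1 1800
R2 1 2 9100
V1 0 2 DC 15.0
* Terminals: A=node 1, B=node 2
R1 and R2 are in series across V1 (node 0 → node 1 → node 2), and the output A–B is taken across R2, so this is a voltage divider.
Series current: I = V1/(R1 + R2) = 15/(1800 + 9100) = 15/10900 = 0.001376 A
V_R2 = I × R2 = V1 × R2/(R1 + R2) = 15 × 9100/10900 = 12.52 V

Final answer: 12.52 V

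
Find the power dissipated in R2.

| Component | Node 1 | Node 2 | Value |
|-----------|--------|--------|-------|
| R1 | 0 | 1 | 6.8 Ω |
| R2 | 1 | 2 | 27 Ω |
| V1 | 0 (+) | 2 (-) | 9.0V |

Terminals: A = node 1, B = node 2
Nodal analysis, taking node 2 as the 0 V reference.
Source V1 fixes V_0 = 9 V.
KCL at each unknown node (sum of currents leaving = 0; resistances in Ω):
  Node 1: (V_1 - 9)/6.8 + (V_1 - 0)/27 = 0
Collecting terms: 0.1841 × V_1 = 1.324  =>  V_1 = 7.189 V
I_R2 = (V_1 - V_2)/R2 = (7.189 - 0)/27 = 0.2663 A
P_R2 = I_R2² × R2 = (0.2663)² × 27 = 1.914 W

Final answer: 1.914 W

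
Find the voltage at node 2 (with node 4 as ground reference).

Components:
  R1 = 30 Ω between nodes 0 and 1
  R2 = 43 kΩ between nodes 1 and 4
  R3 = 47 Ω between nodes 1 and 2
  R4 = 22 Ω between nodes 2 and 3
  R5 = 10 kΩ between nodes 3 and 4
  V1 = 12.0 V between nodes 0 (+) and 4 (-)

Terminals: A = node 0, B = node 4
Nodal analysis, taking node 4 as the 0 V reference.
Source V1 fixes V_0 = 12 V.
KCL at each unknown node (sum of currents leaving = 0; resistances in Ω):
  Node 1: (V_1 - 12)/30 + (V_1 - 0)/43000 + (V_1 - V_2)/47 = 0
  Node 2: (V_2 - V_1)/47 + (V_2 - V_3)/22 = 0
  Node 3: (V_3 - V_2)/22 + (V_3 - 0)/10000 = 0
Collecting terms (coefficients in siemens):
  0.05463·V_1 - 0.02128·V_2 = 0.4
  0.06673·V_2 - 0.02128·V_1 - 0.04545·V_3 = 0
  0.04555·V_3 - 0.04545·V_2 = 0
Solving these 3 simultaneous equations (Gaussian elimination) gives:
  V_1 = 11.96 V, V_2 = 11.9 V, V_3 = 11.87 V
The requested potential is V_2 = 11.9 V.

Final answer: V_2 = 11.9 V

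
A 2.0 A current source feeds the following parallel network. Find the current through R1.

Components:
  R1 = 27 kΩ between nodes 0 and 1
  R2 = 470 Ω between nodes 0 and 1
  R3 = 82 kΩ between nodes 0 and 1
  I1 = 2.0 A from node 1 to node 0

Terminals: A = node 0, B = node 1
All resistors sit directly between nodes 0 and 1, so they are in parallel and share one voltage V; the full source current 2 A splits among them.
1/R_par = 1/27000 + 1/470 + 1/82000 = 0.002177 S  =>  R_par = 459.4 Ω
V = I × R_par = 2 × 459.4 = 918.7 V
I_R1 = V/R1 = 918.7/27000 = 0.03403 A

Final answer: 0.03403 A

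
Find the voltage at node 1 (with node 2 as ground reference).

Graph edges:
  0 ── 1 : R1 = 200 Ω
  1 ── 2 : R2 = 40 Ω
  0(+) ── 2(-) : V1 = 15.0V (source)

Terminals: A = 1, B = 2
Nodal analysis, taking node 2 as the 0 V reference.
Source V1 fixes V_0 = 15 V.
KCL at each unknown node (sum of currents leaving = 0; resistances in Ω):
  Node 1: (V_1 - 15)/200 + (V_1 - 0)/40 = 0
Collecting terms: 0.03 × V_1 = 0.075  =>  V_1 = 2.5 V
The requested potential is V_1 = 2.5 V.

Final answer: V_1 = 2.5 V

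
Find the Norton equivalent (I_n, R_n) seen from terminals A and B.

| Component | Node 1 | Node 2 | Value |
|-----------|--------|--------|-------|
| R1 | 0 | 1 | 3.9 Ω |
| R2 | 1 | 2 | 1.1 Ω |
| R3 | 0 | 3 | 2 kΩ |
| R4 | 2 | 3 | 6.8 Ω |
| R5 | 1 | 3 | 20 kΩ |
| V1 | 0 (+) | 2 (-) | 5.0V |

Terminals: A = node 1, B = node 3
Find the Thévenin equivalent first; then I_n = V_th/R_th and R_n = R_th.
Step 1 — V_th is the open-circuit voltage V_A - V_B (nothing connected across the terminals).
Nodal analysis, taking node 2 as the 0 V reference.
Source V1 fixes V_0 = 5 V.
KCL at each unknown node (sum of currents leaving = 0; resistances in Ω):
  Node 1: (V_1 - 5)/3.9 + (V_1 - 0)/1.1 + (V_1 - V_3)/20000 = 0
  Node 3: (V_3 - 5)/2000 + (V_3 - 0)/6.8 + (V_3 - V_1)/20000 = 0
Collecting terms (coefficients in siemens):
  1.166·V_1 - 0.00005·V_3 = 1.282
  0.1476·V_3 - 0.00005·V_1 = 0.0025
Determinant D = (1.166)(0.1476) - (-0.00005)(-0.00005) = 0.172
V_1 = [(1.282)(0.1476) - (-0.00005)(0.0025)]/D = 1.1 V
V_3 = [(1.166)(0.0025) - (1.282)(-0.00005)]/D = 0.01731 V
V_th = V_1 - V_3 = 1.1 - 0.01731 = 1.083 V
Step 2 — R_th: zero the source — replace V1 by a short circuit (node 2 merges into node 0) — and find the resistance seen between A (node 1) and B (node 3).
Reduce the network between node 1 (A) and node 3 (B) by series/parallel combination:
  Rp1 = R1 ‖ R2 (parallel, both between nodes 0 and 1) = 1/(1/3.9 + 1/1.1) = 0.858 Ω
  Rp2 = R3 ‖ R4 (parallel, both between nodes 0 and 3) = 1/(1/2000 + 1/6.8) = 6.777 Ω
  Rs1 = Rp1 + Rp2 (series, joined only at node 0) = 0.858 + 6.777 = 7.635 Ω
  Rp3 = R5 ‖ Rs1 (parallel, both between nodes 1 and 3) = 1/(1/20000 + 1/7.635) = 7.632 Ω
R_th = 7.632 Ω
I_n = V_th/R_th = 1.083/7.632 = 0.1419 A, and R_n = R_th = 7.632 Ω

Final answer: I_n = 0.1419 A, R_n = 7.632 Ω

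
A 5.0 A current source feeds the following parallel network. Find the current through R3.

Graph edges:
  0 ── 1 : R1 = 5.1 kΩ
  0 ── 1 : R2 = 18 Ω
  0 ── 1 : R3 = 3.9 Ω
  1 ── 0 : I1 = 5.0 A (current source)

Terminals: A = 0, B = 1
All resistors sit directly between nodes 0 and 1, so they are in parallel and share one voltage V; the full source current 5 A splits among them.
1/R_par = 1/5100 + 1/18 + 1/3.9 = 0.3122 S  =>  R_par = 3.203 Ω
V = I × R_par = 5 × 3.203 = 16.02 V
I_R3 = V/R3 = 16.02/3.9 = 4.107 A

Final answer: 4.107 A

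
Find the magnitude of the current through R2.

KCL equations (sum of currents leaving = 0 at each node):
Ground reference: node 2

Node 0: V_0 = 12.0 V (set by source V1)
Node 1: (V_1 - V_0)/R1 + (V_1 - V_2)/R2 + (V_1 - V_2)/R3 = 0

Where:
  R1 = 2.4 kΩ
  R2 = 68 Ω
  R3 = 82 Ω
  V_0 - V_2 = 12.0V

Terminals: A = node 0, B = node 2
Nodal analysis, taking node 2 as the 0 V reference.
Source V1 fixes V_0 = 12 V.
KCL at each unknown node (sum of currents leaving = 0; resistances in Ω):
  Node 1: (V_1 - 12)/2400 + (V_1 - 0)/68 + (V_1 - 0)/82 = 0
Collecting terms: 0.02732 × V_1 = 0.005  =>  V_1 = 0.183 V
I_R2 = (V_1 - V_2)/R2 = (0.183 - 0)/68 = 0.002692 A
|I_R2| = 0.002692 A

Final answer: |I_R2| = 0.002692 A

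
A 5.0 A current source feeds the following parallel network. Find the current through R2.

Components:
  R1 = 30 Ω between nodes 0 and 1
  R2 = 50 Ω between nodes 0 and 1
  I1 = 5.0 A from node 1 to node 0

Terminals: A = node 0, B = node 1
All resistors sit directly between nodes 0 and 1, so they are in parallel and share one voltage V; the full source current 5 A splits among them.
1/R_par = 1/30 + 1/50 = 0.05333 S  =>  R_par = 18.75 Ω
V = I × R_par = 5 × 18.75 = 93.75 V
I_R2 = V/R2 = 93.75/50 = 1.875 A

Final answer: 1.875 A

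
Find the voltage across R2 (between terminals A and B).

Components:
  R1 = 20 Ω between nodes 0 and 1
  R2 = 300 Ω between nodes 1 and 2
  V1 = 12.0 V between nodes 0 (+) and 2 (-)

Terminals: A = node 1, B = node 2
R1 and R2 are in series across V1 (node 0 → node 1 → node 2), and the output A–B is taken across R2, so this is a voltage divider.
Series current: I = V1/(R1 + R2) = 12/(20 + 300) = 12/320 = 0.0375 A
V_R2 = I × R2 = V1 × R2/(R1 + R2) = 12 × 300/320 = 11.25 V

Final answer: 11.25 V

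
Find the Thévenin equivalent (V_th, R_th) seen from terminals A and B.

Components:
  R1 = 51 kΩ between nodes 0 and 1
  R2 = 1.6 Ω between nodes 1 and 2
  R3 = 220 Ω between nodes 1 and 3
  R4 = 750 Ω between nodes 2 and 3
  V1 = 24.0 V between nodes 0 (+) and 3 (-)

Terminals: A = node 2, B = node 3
Step 1 — V_th is the open-circuit voltage V_A - V_B (nothing connected across the terminals).
Nodal analysis, taking node 3 as the 0 V reference.
Source V1 fixes V_0 = 24 V.
KCL at each unknown node (sum of currents leaving = 0; resistances in Ω):
  Node 1: (V_1 - 24)/51000 + (V_1 - V_2)/1.6 + (V_1 - 0)/220 = 0
  Node 2: (V_2 - V_1)/1.6 + (V_2 - 0)/750 = 0
Collecting terms (coefficients in siemens):
  0.6296·V_1 - 0.625·V_2 = 0.0004706
  0.6263·V_2 - 0.625·V_1 = 0
Determinant D = (0.6296)(0.6263) - (-0.625)(-0.625) = 0.003693
V_1 = [(0.0004706)(0.6263) - (-0.625)(0)]/D = 0.07982 V
V_2 = [(0.6296)(0) - (0.0004706)(-0.625)]/D = 0.07965 V
V_th = V_2 - V_3 = 0.07965 - 0 = 0.07965 V
Step 2 — R_th: zero the source — replace V1 by a short circuit (node 3 merges into node 0) — and find the resistance seen between A (node 2) and B (node 0).
Reduce the network between node 2 (A) and node 0 (B) by series/parallel combination:
  Rp1 = R1 ‖ R3 (parallel, both between nodes 0 and 1) = 1/(1/51000 + 1/220) = 219.1 Ω
  Rs1 = R2 + Rp1 (series, joined only at node 1) = 1.6 + 219.1 = 220.7 Ω
  Rp2 = R4 ‖ Rs1 (parallel, both between nodes 0 and 2) = 1/(1/750 + 1/220.7) = 170.5 Ω
R_th = 170.5 Ω

Final answer: V_th = 0.07965 V, R_th = 170.5 Ω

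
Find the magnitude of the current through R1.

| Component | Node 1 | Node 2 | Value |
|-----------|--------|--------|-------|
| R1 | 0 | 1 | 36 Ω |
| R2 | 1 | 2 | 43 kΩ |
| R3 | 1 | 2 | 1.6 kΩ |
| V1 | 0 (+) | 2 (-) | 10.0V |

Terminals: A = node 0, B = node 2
Nodal analysis, taking node 2 as the 0 V reference.
Source V1 fixes V_0 = 10 V.
KCL at each unknown node (sum of currents leaving = 0; resistances in Ω):
  Node 1: (V_1 - 10)/36 + (V_1 - 0)/43000 + (V_1 - 0)/1600 = 0
Collecting terms: 0.02843 × V_1 = 0.2778  =>  V_1 = 9.772 V
I_R1 = (V_0 - V_1)/R1 = (10 - 9.772)/36 = 0.006335 A
|I_R1| = 0.006335 A

Final answer: |I_R1| = 0.006335 A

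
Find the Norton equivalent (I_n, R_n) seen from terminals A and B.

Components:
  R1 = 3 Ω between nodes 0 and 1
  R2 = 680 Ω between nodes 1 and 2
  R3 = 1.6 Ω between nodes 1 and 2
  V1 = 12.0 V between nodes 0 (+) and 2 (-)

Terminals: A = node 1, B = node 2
Find the Thévenin equivalent first; then I_n = V_th/R_th and R_n = R_th.
Step 1 — V_th is the open-circuit voltage V_A - V_B (nothing connected across the terminals).
Nodal analysis, taking node 2 as the 0 V reference.
Source V1 fixes V_0 = 12 V.
KCL at each unknown node (sum of currents leaving = 0; resistances in Ω):
  Node 1: (V_1 - 12)/3 + (V_1 - 0)/680 + (V_1 - 0)/1.6 = 0
Collecting terms: 0.9598 × V_1 = 4  =>  V_1 = 4.168 V
V_th = V_1 - V_2 = 4.168 - 0 = 4.168 V
Step 2 — R_th: zero the source — replace V1 by a short circuit (node 2 merges into node 0) — and find the resistance seen between A (node 1) and B (node 0).
Reduce the network between node 1 (A) and node 0 (B) by series/parallel combination:
  Rp1 = R1 ‖ R2 ‖ R3 (parallel, all between nodes 0 and 1) = 1/(1/3 + 1/680 + 1/1.6) = 1.042 Ω
R_th = 1.042 Ω
I_n = V_th/R_th = 4.168/1.042 = 4 A, and R_n = R_th = 1.042 Ω

Final answer: I_n = 4 A, R_n = 1.042 Ω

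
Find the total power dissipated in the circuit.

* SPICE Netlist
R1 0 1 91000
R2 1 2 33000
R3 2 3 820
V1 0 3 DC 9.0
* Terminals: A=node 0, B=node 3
Nodal analysis, taking node 3 as the 0 V reference.
Source V1 fixes V_0 = 9 V.
KCL at each unknown node (sum of currents leaving = 0; resistances in Ω):
  Node 1: (V_1 - 9)/91000 + (V_1 - V_2)/33000 = 0
  Node 2: (V_2 - V_1)/33000 + (V_2 - 0)/820 = 0
Collecting terms (coefficients in siemens):
  0.00004129·V_1 - 0.0000303·V_2 = 0.0000989
  0.00125·V_2 - 0.0000303·V_1 = 0
Determinant D = (0.00004129)(0.00125) - (-0.0000303)(-0.0000303) = 0.00000005069
V_1 = [(0.0000989)(0.00125) - (-0.0000303)(0)]/D = 2.439 V
V_2 = [(0.00004129)(0) - (0.0000989)(-0.0000303)]/D = 0.05913 V
Power in each resistor, P = (ΔV)²/R:
  P_R1 = (9 - 2.439)²/91000 = 0.0004731 W
  P_R2 = (2.439 - 0.05913)²/33000 = 0.0001716 W
  P_R3 = (0.05913 - 0)²/820 = 0.000004263 W
P_total = P_R1 + P_R2 + P_R3 = 0.0006489 W

Final answer: 0.0006489 W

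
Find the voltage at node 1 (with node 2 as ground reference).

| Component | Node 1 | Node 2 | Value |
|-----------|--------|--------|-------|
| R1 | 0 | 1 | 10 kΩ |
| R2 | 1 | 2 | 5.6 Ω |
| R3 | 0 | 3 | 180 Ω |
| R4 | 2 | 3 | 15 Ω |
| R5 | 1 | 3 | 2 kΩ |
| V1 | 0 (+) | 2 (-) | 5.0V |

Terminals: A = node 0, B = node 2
Nodal analysis, taking node 2 as the 0 V reference.
Source V1 fixes V_0 = 5 V.
KCL at each unknown node (sum of currents leaving = 0; resistances in Ω):
  Node 1: (V_1 - 5)/10000 + (V_1 - 0)/5.6 + (V_1 - V_3)/2000 = 0
  Node 3: (V_3 - 5)/180 + (V_3 - 0)/15 + (V_3 - V_1)/2000 = 0
Collecting terms (coefficients in siemens):
  0.1792·V_1 - 0.0005·V_3 = 0.0005
  0.07272·V_3 - 0.0005·V_1 = 0.02778
Determinant D = (0.1792)(0.07272) - (-0.0005)(-0.0005) = 0.01303
V_1 = [(0.0005)(0.07272) - (-0.0005)(0.02778)]/D = 0.003857 V
V_3 = [(0.1792)(0.02778) - (0.0005)(-0.0005)]/D = 0.382 V
The requested potential is V_1 = 0.003857 V.

Final answer: V_1 = 0.003857 V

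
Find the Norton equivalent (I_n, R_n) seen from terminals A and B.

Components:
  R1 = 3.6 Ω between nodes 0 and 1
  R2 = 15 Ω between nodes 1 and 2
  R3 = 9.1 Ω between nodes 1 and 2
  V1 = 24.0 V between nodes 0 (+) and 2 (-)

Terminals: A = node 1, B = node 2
Find the Thévenin equivalent first; then I_n = V_th/R_th and R_n = R_th.
Step 1 — V_th is the open-circuit voltage V_A - V_B (nothing connected across the terminals).
Nodal analysis, taking node 2 as the 0 V reference.
Source V1 fixes V_0 = 24 V.
KCL at each unknown node (sum of currents leaving = 0; resistances in Ω):
  Node 1: (V_1 - 24)/3.6 + (V_1 - 0)/15 + (V_1 - 0)/9.1 = 0
Collecting terms: 0.4543 × V_1 = 6.667  =>  V_1 = 14.67 V
V_th = V_1 - V_2 = 14.67 - 0 = 14.67 V
Step 2 — R_th: zero the source — replace V1 by a short circuit (node 2 merges into node 0) — and find the resistance seen between A (node 1) and B (node 0).
Reduce the network between node 1 (A) and node 0 (B) by series/parallel combination:
  Rp1 = R1 ‖ R2 ‖ R3 (parallel, all between nodes 0 and 1) = 1/(1/3.6 + 1/15 + 1/9.1) = 2.201 Ω
R_th = 2.201 Ω
I_n = V_th/R_th = 14.67/2.201 = 6.667 A, and R_n = R_th = 2.201 Ω

Final answer: I_n = 6.667 A, R_n = 2.201 Ω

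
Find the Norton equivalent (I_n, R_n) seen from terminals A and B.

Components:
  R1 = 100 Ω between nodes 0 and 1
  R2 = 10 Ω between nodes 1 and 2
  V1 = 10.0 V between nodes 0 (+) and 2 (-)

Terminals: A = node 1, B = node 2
Find the Thévenin equivalent first; then I_n = V_th/R_th and R_n = R_th.
Step 1 — V_th is the open-circuit voltage V_A - V_B (nothing connected across the terminals).
Nodal analysis, taking node 2 as the 0 V reference.
Source V1 fixes V_0 = 10 V.
KCL at each unknown node (sum of currents leaving = 0; resistances in Ω):
  Node 1: (V_1 - 10)/100 + (V_1 - 0)/10 = 0
Collecting terms: 0.11 × V_1 = 0.1  =>  V_1 = 0.9091 V
V_th = V_1 - V_2 = 0.9091 - 0 = 0.9091 V
Step 2 — R_th: zero the source — replace V1 by a short circuit (node 2 merges into node 0) — and find the resistance seen between A (node 1) and B (node 0).
Reduce the network between node 1 (A) and node 0 (B) by series/parallel combination:
  Rp1 = R1 ‖ R2 (parallel, both between nodes 0 and 1) = 1/(1/100 + 1/10) = 9.091 Ω
R_th = 9.091 Ω
I_n = V_th/R_th = 0.9091/9.091 = 0.1 A, and R_n = R_th = 9.091 Ω

Final answer: I_n = 0.1 A, R_n = 9.091 Ω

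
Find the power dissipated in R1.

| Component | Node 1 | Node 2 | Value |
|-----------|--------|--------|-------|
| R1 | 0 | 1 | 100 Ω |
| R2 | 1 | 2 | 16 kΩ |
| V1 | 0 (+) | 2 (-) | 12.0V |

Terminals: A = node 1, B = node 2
Nodal analysis, taking node 2 as the 0 V reference.
Source V1 fixes V_0 = 12 V.
KCL at each unknown node (sum of currents leaving = 0; resistances in Ω):
  Node 1: (V_1 - 12)/100 + (V_1 - 0)/16000 = 0
Collecting terms: 0.01006 × V_1 = 0.12  =>  V_1 = 11.93 V
I_R1 = (V_0 - V_1)/R1 = (12 - 11.93)/100 = 0.0007453 A
P_R1 = I_R1² × R1 = (0.0007453)² × 100 = 0.00005555 W

Final answer: 5.555e-05 W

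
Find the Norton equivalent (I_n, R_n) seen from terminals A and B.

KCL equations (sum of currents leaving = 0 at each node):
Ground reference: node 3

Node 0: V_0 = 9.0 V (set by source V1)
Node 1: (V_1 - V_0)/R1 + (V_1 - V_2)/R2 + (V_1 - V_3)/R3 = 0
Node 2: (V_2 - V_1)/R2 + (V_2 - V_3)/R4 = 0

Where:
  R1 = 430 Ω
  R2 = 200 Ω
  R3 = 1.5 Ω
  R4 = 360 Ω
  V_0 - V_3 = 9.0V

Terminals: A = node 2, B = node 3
Find the Thévenin equivalent first; then I_n = V_th/R_th and R_n = R_th.
Step 1 — V_th is the open-circuit voltage V_A - V_B (nothing connected across the terminals).
Nodal analysis, taking node 3 as the 0 V reference.
Source V1 fixes V_0 = 9 V.
KCL at each unknown node (sum of currents leaving = 0; resistances in Ω):
  Node 1: (V_1 - 9)/430 + (V_1 - V_2)/200 + (V_1 - 0)/1.5 = 0
  Node 2: (V_2 - V_1)/200 + (V_2 - 0)/360 = 0
Collecting terms (coefficients in siemens):
  0.674·V_1 - 0.005·V_2 = 0.02093
  0.007778·V_2 - 0.005·V_1 = 0
Determinant D = (0.674)(0.007778) - (-0.005)(-0.005) = 0.005217
V_1 = [(0.02093)(0.007778) - (-0.005)(0)]/D = 0.0312 V
V_2 = [(0.674)(0) - (0.02093)(-0.005)]/D = 0.02006 V
V_th = V_2 - V_3 = 0.02006 - 0 = 0.02006 V
Step 2 — R_th: zero the source — replace V1 by a short circuit (node 3 merges into node 0) — and find the resistance seen between A (node 2) and B (node 0).
Reduce the network between node 2 (A) and node 0 (B) by series/parallel combination:
  Rp1 = R1 ‖ R3 (parallel, both between nodes 0 and 1) = 1/(1/430 + 1/1.5) = 1.495 Ω
  Rs1 = R2 + Rp1 (series, joined only at node 1) = 200 + 1.495 = 201.5 Ω
  Rp2 = R4 ‖ Rs1 (parallel, both between nodes 0 and 2) = 1/(1/360 + 1/201.5) = 129.2 Ω
R_th = 129.2 Ω
I_n = V_th/R_th = 0.02006/129.2 = 0.0001553 A, and R_n = R_th = 129.2 Ω

Final answer: I_n = 0.0001553 A, R_n = 129.2 Ω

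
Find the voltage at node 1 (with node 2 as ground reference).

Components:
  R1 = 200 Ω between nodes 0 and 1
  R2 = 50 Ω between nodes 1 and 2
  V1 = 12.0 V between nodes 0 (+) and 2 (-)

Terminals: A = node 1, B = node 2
Nodal analysis, taking node 2 as the 0 V reference.
Source V1 fixes V_0 = 12 V.
KCL at each unknown node (sum of currents leaving = 0; resistances in Ω):
  Node 1: (V_1 - 12)/200 + (V_1 - 0)/50 = 0
Collecting terms: 0.025 × V_1 = 0.06  =>  V_1 = 2.4 V
The requested potential is V_1 = 2.4 V.

Final answer: V_1 = 2.4 V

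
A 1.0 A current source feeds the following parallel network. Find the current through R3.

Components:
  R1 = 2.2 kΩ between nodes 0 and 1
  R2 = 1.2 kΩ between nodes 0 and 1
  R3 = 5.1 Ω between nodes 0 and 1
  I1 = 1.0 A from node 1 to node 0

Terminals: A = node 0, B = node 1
All resistors sit directly between nodes 0 and 1, so they are in parallel and share one voltage V; the full source current 1 A splits among them.
1/R_par = 1/2200 + 1/1200 + 1/5.1 = 0.1974 S  =>  R_par = 5.067 Ω
V = I × R_par = 1 × 5.067 = 5.067 V
I_R3 = V/R3 = 5.067/5.1 = 0.9935 A

Final answer: 0.9935 A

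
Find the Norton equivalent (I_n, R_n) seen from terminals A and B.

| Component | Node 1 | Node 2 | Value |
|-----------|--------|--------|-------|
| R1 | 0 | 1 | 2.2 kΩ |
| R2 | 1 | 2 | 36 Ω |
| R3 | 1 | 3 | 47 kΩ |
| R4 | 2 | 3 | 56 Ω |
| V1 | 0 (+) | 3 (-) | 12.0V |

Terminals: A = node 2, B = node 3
Find the Thévenin equivalent first; then I_n = V_th/R_th and R_n = R_th.
Step 1 — V_th is the open-circuit voltage V_A - V_B (nothing connected across the terminals).
Nodal analysis, taking node 3 as the 0 V reference.
Source V1 fixes V_0 = 12 V.
KCL at each unknown node (sum of currents leaving = 0; resistances in Ω):
  Node 1: (V_1 - 12)/2200 + (V_1 - V_2)/36 + (V_1 - 0)/47000 = 0
  Node 2: (V_2 - V_1)/36 + (V_2 - 0)/56 = 0
Collecting terms (coefficients in siemens):
  0.02825·V_1 - 0.02778·V_2 = 0.005455
  0.04563·V_2 - 0.02778·V_1 = 0
Determinant D = (0.02825)(0.04563) - (-0.02778)(-0.02778) = 0.0005177
V_1 = [(0.005455)(0.04563) - (-0.02778)(0)]/D = 0.4808 V
V_2 = [(0.02825)(0) - (0.005455)(-0.02778)]/D = 0.2926 V
V_th = V_2 - V_3 = 0.2926 - 0 = 0.2926 V
Step 2 — R_th: zero the source — replace V1 by a short circuit (node 3 merges into node 0) — and find the resistance seen between A (node 2) and B (node 0).
Reduce the network between node 2 (A) and node 0 (B) by series/parallel combination:
  Rp1 = R1 ‖ R3 (parallel, both between nodes 0 and 1) = 1/(1/2200 + 1/47000) = 2102 Ω
  Rs1 = R2 + Rp1 (series, joined only at node 1) = 36 + 2102 = 2138 Ω
  Rp2 = R4 ‖ Rs1 (parallel, both between nodes 0 and 2) = 1/(1/56 + 1/2138) = 54.57 Ω
R_th = 54.57 Ω
I_n = V_th/R_th = 0.2926/54.57 = 0.005363 A, and R_n = R_th = 54.57 Ω

Final answer: I_n = 0.005363 A, R_n = 54.57 Ω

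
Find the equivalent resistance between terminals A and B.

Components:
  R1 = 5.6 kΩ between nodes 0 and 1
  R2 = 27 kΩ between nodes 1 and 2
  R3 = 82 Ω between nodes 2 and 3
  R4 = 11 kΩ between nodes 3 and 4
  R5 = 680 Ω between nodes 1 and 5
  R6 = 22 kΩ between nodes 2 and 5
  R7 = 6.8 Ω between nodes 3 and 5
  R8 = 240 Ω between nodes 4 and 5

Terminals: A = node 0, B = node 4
The network is not a plain series/parallel combination. Inject a 1 A test current into terminal A (node 0) and return it from terminal B (node 4); then R_eq = V_A / (1 A).
Nodal analysis, taking node 4 as the 0 V reference.
Current source I_test pushes 1 A into node 0 and draws it out of node 4.
KCL at each unknown node (sum of currents leaving = 0; resistances in Ω):
  Node 0: (V_0 - V_1)/5600 - 1 = 0
  Node 1: (V_1 - V_0)/5600 + (V_1 - V_2)/27000 + (V_1 - V_5)/680 = 0
  Node 2: (V_2 - V_1)/27000 + (V_2 - V_3)/82 + (V_2 - V_5)/22000 = 0
  Node 3: (V_3 - V_2)/82 + (V_3 - 0)/11000 + (V_3 - V_5)/6.8 = 0
  Node 5: (V_5 - V_1)/680 + (V_5 - V_2)/22000 + (V_5 - V_3)/6.8 + (V_5 - 0)/240 = 0
Collecting terms (coefficients in siemens):
  0.0001786·V_0 - 0.0001786·V_1 = 1
  0.001686·V_1 - 0.0001786·V_0 - 0.00003704·V_2 - 0.001471·V_5 = 0
  0.01228·V_2 - 0.00003704·V_1 - 0.0122·V_3 - 0.00004545·V_5 = 0
  0.1593·V_3 - 0.0122·V_2 - 0.1471·V_5 = 0
  0.1527·V_5 - 0.001471·V_1 - 0.00004545·V_2 - 0.1471·V_3 = 0
Solving these 5 simultaneous equations (Gaussian elimination) gives:
  V_0 = 6498 V, V_1 = 898.2 V, V_2 = 236.9 V, V_3 = 234.9 V
  V_5 = 234.9 V
R_eq = V_0 / 1 A = 6498 Ω = 6.498 kΩ

Final answer: 6.498 kΩ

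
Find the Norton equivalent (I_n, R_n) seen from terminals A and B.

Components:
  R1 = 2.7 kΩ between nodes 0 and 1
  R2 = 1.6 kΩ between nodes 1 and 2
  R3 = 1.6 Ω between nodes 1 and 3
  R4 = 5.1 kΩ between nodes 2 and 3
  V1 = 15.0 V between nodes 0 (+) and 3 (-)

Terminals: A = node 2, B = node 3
Find the Thévenin equivalent first; then I_n = V_th/R_th and R_n = R_th.
Step 1 — V_th is the open-circuit voltage V_A - V_B (nothing connected across the terminals).
Nodal analysis, taking node 3 as the 0 V reference.
Source V1 fixes V_0 = 15 V.
KCL at each unknown node (sum of currents leaving = 0; resistances in Ω):
  Node 1: (V_1 - 15)/2700 + (V_1 - V_2)/1600 + (V_1 - 0)/1.6 = 0
  Node 2: (V_2 - V_1)/1600 + (V_2 - 0)/5100 = 0
Collecting terms (coefficients in siemens):
  0.626·V_1 - 0.000625·V_2 = 0.005556
  0.0008211·V_2 - 0.000625·V_1 = 0
Determinant D = (0.626)(0.0008211) - (-0.000625)(-0.000625) = 0.0005136
V_1 = [(0.005556)(0.0008211) - (-0.000625)(0)]/D = 0.008882 V
V_2 = [(0.626)(0) - (0.005556)(-0.000625)]/D = 0.006761 V
V_th = V_2 - V_3 = 0.006761 - 0 = 0.006761 V
Step 2 — R_th: zero the source — replace V1 by a short circuit (node 3 merges into node 0) — and find the resistance seen between A (node 2) and B (node 0).
Reduce the network between node 2 (A) and node 0 (B) by series/parallel combination:
  Rp1 = R1 ‖ R3 (parallel, both between nodes 0 and 1) = 1/(1/2700 + 1/1.6) = 1.599 Ω
  Rs1 = R2 + Rp1 (series, joined only at node 1) = 1600 + 1.599 = 1602 Ω
  Rp2 = R4 ‖ Rs1 (parallel, both between nodes 0 and 2) = 1/(1/5100 + 1/1602) = 1219 Ω
R_th = 1.219 kΩ
I_n = V_th/R_th = 0.006761/1219 = 0.000005547 A, and R_n = R_th = 1.219 kΩ

Final answer: I_n = 5.547e-06 A, R_n = 1.219 kΩ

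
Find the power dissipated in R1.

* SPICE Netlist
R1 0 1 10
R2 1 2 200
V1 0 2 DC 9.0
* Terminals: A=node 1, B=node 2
Nodal analysis, taking node 2 as the 0 V reference.
Source V1 fixes V_0 = 9 V.
KCL at each unknown node (sum of currents leaving = 0; resistances in Ω):
  Node 1: (V_1 - 9)/10 + (V_1 - 0)/200 = 0
Collecting terms: 0.105 × V_1 = 0.9  =>  V_1 = 8.571 V
I_R1 = (V_0 - V_1)/R1 = (9 - 8.571)/10 = 0.04286 A
P_R1 = I_R1² × R1 = (0.04286)² × 10 = 0.01837 W

Final answer: 0.01837 W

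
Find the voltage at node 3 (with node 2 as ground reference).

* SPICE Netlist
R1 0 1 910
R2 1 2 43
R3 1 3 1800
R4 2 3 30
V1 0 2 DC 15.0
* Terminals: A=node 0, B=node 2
Nodal analysis, taking node 2 as the 0 V reference.
Source V1 fixes V_0 = 15 V.
KCL at each unknown node (sum of currents leaving = 0; resistances in Ω):
  Node 1: (V_1 - 15)/910 + (V_1 - 0)/43 + (V_1 - V_3)/1800 = 0
  Node 3: (V_3 - V_1)/1800 + (V_3 - 0)/30 = 0
Collecting terms (coefficients in siemens):
  0.02491·V_1 - 0.0005556·V_3 = 0.01648
  0.03389·V_3 - 0.0005556·V_1 = 0
Determinant D = (0.02491)(0.03389) - (-0.0005556)(-0.0005556) = 0.0008439
V_1 = [(0.01648)(0.03389) - (-0.0005556)(0)]/D = 0.662 V
V_3 = [(0.02491)(0) - (0.01648)(-0.0005556)]/D = 0.01085 V
The requested potential is V_3 = 0.01085 V.

Final answer: V_3 = 0.01085 V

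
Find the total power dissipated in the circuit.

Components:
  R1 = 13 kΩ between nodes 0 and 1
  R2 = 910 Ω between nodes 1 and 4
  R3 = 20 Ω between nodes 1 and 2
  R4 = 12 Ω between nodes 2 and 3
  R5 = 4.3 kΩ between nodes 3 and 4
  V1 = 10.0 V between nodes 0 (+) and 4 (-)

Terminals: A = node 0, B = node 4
Nodal analysis, taking node 4 as the 0 V reference.
Source V1 fixes V_0 = 10 V.
KCL at each unknown node (sum of currents leaving = 0; resistances in Ω):
  Node 1: (V_1 - 10)/13000 + (V_1 - 0)/910 + (V_1 - V_2)/20 = 0
  Node 2: (V_2 - V_1)/20 + (V_2 - V_3)/12 = 0
  Node 3: (V_3 - V_2)/12 + (V_3 - 0)/4300 = 0
Collecting terms (coefficients in siemens):
  0.05118·V_1 - 0.05·V_2 = 0.0007692
  0.1333·V_2 - 0.05·V_1 - 0.08333·V_3 = 0
  0.08357·V_3 - 0.08333·V_2 = 0
Solving these 3 simultaneous equations (Gaussian elimination) gives:
  V_1 = 0.5468 V, V_2 = 0.5443 V, V_3 = 0.5428 V
Power in each resistor, P = (ΔV)²/R:
  P_R1 = (10 - 0.5468)²/13000 = 0.006874 W
  P_R2 = (0.5468 - 0)²/910 = 0.0003286 W
  P_R3 = (0.5468 - 0.5443)²/20 = 0.0000003187 W
  P_R4 = (0.5443 - 0.5428)²/12 = 0.0000001912 W
  P_R5 = (0.5428 - 0)²/4300 = 0.00006852 W
P_total = P_R1 + P_R2 + P_R3 + P_R4 + P_R5 = 0.007272 W

Final answer: 0.007272 W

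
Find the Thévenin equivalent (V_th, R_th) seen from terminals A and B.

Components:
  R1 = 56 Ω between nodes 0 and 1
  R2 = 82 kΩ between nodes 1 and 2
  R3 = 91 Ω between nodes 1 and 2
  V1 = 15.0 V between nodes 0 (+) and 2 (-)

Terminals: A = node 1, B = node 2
Step 1 — V_th is the open-circuit voltage V_A - V_B (nothing connected across the terminals).
Nodal analysis, taking node 2 as the 0 V reference.
Source V1 fixes V_0 = 15 V.
KCL at each unknown node (sum of currents leaving = 0; resistances in Ω):
  Node 1: (V_1 - 15)/56 + (V_1 - 0)/82000 + (V_1 - 0)/91 = 0
Collecting terms: 0.02886 × V_1 = 0.2679  =>  V_1 = 9.282 V
V_th = V_1 - V_2 = 9.282 - 0 = 9.282 V
Step 2 — R_th: zero the source — replace V1 by a short circuit (node 2 merges into node 0) — and find the resistance seen between A (node 1) and B (node 0).
Reduce the network between node 1 (A) and node 0 (B) by series/parallel combination:
  Rp1 = R1 ‖ R2 ‖ R3 (parallel, all between nodes 0 and 1) = 1/(1/56 + 1/82000 + 1/91) = 34.65 Ω
R_th = 34.65 Ω

Final answer: V_th = 9.282 V, R_th = 34.65 Ω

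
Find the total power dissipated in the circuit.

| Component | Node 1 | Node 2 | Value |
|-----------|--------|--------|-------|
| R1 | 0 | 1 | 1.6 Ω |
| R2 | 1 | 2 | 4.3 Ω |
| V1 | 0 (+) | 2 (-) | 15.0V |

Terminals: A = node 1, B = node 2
Nodal analysis, taking node 2 as the 0 V reference.
Source V1 fixes V_0 = 15 V.
KCL at each unknown node (sum of currents leaving = 0; resistances in Ω):
  Node 1: (V_1 - 15)/1.6 + (V_1 - 0)/4.3 = 0
Collecting terms: 0.8576 × V_1 = 9.375  =>  V_1 = 10.93 V
Power in each resistor, P = (ΔV)²/R:
  P_R1 = (15 - 10.93)²/1.6 = 10.34 W
  P_R2 = (10.93 - 0)²/4.3 = 27.79 W
P_total = P_R1 + P_R2 = 38.14 W

Final answer: 38.14 W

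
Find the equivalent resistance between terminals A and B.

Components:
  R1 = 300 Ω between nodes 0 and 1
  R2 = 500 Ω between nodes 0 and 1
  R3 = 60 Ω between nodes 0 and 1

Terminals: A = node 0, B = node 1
Reduce the network between node 0 (A) and node 1 (B) by series/parallel combination:
  Rp1 = R1 ‖ R2 ‖ R3 (parallel, all between nodes 0 and 1) = 1/(1/300 + 1/500 + 1/60) = 45.45 Ω
R_eq = 45.45 Ω

Final answer: 45.45 Ω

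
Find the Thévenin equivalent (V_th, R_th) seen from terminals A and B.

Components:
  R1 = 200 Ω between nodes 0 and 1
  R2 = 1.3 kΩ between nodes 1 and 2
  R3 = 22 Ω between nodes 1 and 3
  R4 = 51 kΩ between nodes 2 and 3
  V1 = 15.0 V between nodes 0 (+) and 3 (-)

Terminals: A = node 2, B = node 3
Step 1 — V_th is the open-circuit voltage V_A - V_B (nothing connected across the terminals).
Nodal analysis, taking node 3 as the 0 V reference.
Source V1 fixes V_0 = 15 V.
KCL at each unknown node (sum of currents leaving = 0; resistances in Ω):
  Node 1: (V_1 - 15)/200 + (V_1 - V_2)/1300 + (V_1 - 0)/22 = 0
  Node 2: (V_2 - V_1)/1300 + (V_2 - 0)/51000 = 0
Collecting terms (coefficients in siemens):
  0.05122·V_1 - 0.0007692·V_2 = 0.075
  0.0007888·V_2 - 0.0007692·V_1 = 0
Determinant D = (0.05122)(0.0007888) - (-0.0007692)(-0.0007692) = 0.00003982
V_1 = [(0.075)(0.0007888) - (-0.0007692)(0)]/D = 1.486 V
V_2 = [(0.05122)(0) - (0.075)(-0.0007692)]/D = 1.449 V
V_th = V_2 - V_3 = 1.449 - 0 = 1.449 V
Step 2 — R_th: zero the source — replace V1 by a short circuit (node 3 merges into node 0) — and find the resistance seen between A (node 2) and B (node 0).
Reduce the network between node 2 (A) and node 0 (B) by series/parallel combination:
  Rp1 = R1 ‖ R3 (parallel, both between nodes 0 and 1) = 1/(1/200 + 1/22) = 19.82 Ω
  Rs1 = R2 + Rp1 (series, joined only at node 1) = 1300 + 19.82 = 1320 Ω
  Rp2 = R4 ‖ Rs1 (parallel, both between nodes 0 and 2) = 1/(1/51000 + 1/1320) = 1287 Ω
R_th = 1.287 kΩ

Final answer: V_th = 1.449 V, R_th = 1.287 kΩ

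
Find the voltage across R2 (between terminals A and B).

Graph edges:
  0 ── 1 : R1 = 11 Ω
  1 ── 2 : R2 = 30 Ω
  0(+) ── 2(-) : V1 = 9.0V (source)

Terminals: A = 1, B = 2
R1 and R2 are in series across V1 (node 0 → node 1 → node 2), and the output A–B is taken across R2, so this is a voltage divider.
Series current: I = V1/(R1 + R2) = 9/(11 + 30) = 9/41 = 0.2195 A
V_R2 = I × R2 = V1 × R2/(R1 + R2) = 9 × 30/41 = 6.585 V

Final answer: 6.585 V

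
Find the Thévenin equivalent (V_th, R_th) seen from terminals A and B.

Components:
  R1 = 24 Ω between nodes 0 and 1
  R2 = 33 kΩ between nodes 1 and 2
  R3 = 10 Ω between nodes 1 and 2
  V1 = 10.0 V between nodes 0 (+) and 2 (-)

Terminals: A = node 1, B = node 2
Step 1 — V_th is the open-circuit voltage V_A - V_B (nothing connected across the terminals).
Nodal analysis, taking node 2 as the 0 V reference.
Source V1 fixes V_0 = 10 V.
KCL at each unknown node (sum of currents leaving = 0; resistances in Ω):
  Node 1: (V_1 - 10)/24 + (V_1 - 0)/33000 + (V_1 - 0)/10 = 0
Collecting terms: 0.1417 × V_1 = 0.4167  =>  V_1 = 2.941 V
V_th = V_1 - V_2 = 2.941 - 0 = 2.941 V
Step 2 — R_th: zero the source — replace V1 by a short circuit (node 2 merges into node 0) — and find the resistance seen between A (node 1) and B (node 0).
Reduce the network between node 1 (A) and node 0 (B) by series/parallel combination:
  Rp1 = R1 ‖ R2 ‖ R3 (parallel, all between nodes 0 and 1) = 1/(1/24 + 1/33000 + 1/10) = 7.057 Ω
R_th = 7.057 Ω

Final answer: V_th = 2.941 V, R_th = 7.057 Ω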